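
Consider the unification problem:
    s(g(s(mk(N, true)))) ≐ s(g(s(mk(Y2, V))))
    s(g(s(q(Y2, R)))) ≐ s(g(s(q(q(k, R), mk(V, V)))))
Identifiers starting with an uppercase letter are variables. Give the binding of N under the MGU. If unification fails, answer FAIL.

Decompose s/1: g(s(mk(N, true))) ≐ g(s(mk(Y2, V))).
Decompose g/1: s(mk(N, true)) ≐ s(mk(Y2, V)).
Decompose s/1: mk(N, true) ≐ mk(Y2, V).
Decompose mk/2: N ≐ Y2,  true ≐ V.
Bind N := Y2; no other remaining equation mentions N.
Bind V := true; substituting into the remaining equation gives: s(g(s(q(Y2, R)))) ≐ s(g(s(q(q(k, R), mk(true, true))))).
Decompose s/1: g(s(q(Y2, R))) ≐ g(s(q(q(k, R), mk(true, true)))).
Decompose g/1: s(q(Y2, R)) ≐ s(q(q(k, R), mk(true, true))).
Decompose s/1: q(Y2, R) ≐ q(q(k, R), mk(true, true)).
Decompose q/2: Y2 ≐ q(k, R),  R ≐ mk(true, true).
Bind Y2 := q(k, R); no other remaining equation mentions Y2. Substituting into the earlier binding gives N := q(k, R).
Bind R := mk(true, true). Substituting into the earlier bindings gives N := q(k, mk(true, true)), Y2 := q(k, mk(true, true)).
MGU = { N ↦ q(k, mk(true, true)), V ↦ true, Y2 ↦ q(k, mk(true, true)), R ↦ mk(true, true) }, so N ↦ q(k, mk(true, true)).

q(k, mk(true, true))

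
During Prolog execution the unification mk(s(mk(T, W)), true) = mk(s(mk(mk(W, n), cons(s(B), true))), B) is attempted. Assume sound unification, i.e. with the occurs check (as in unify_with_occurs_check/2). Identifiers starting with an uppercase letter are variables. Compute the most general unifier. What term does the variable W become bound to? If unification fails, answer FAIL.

cons(s(true), true)

Decompose mk/2: s(mk(T, W)) = s(mk(mk(W, n), cons(s(B), true))),  true = B.
Decompose s/1: mk(T, W) = mk(mk(W, n), cons(s(B), true)).
Decompose mk/2: T = mk(W, n),  W = cons(s(B), true).
Bind T := mk(W, n); no other remaining equation mentions T.
Bind W := cons(s(B), true); no other remaining equation mentions W. Substituting into the earlier binding gives T := mk(cons(s(B), true), n).
Bind B := true. Substituting into the earlier bindings gives T := mk(cons(s(true), true), n), W := cons(s(true), true).
MGU = { T ↦ mk(cons(s(true), true), n), W ↦ cons(s(true), true), B ↦ true }, so W ↦ cons(s(true), true).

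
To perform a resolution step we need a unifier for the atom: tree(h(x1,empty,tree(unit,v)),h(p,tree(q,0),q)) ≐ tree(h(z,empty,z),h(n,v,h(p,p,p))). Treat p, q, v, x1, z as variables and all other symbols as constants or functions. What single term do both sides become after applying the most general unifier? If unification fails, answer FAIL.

tree(h(tree(unit,tree(h(n,n,n),0)),empty,tree(unit,tree(h(n,n,n),0))),h(n,tree(h(n,n,n),0),h(n,n,n)))

Decompose tree/2: h(x1,empty,tree(unit,v)) ≐ h(z,empty,z),  h(p,tree(q,0),q) ≐ h(n,v,h(p,p,p)).
Decompose h/3: x1 ≐ z,  empty ≐ empty,  tree(unit,v) ≐ z.
Bind x1 := z; no other remaining equation mentions x1.
Delete trivial equation empty ≐ empty.
Bind z := tree(unit,v); no other remaining equation mentions z. Substituting into the earlier binding gives x1 := tree(unit,v).
Decompose h/3: p ≐ n,  tree(q,0) ≐ v,  q ≐ h(p,p,p).
Bind p := n; substituting into the one remaining equation that mentions p gives: q ≐ h(n,n,n).
Bind v := tree(q,0); no other remaining equation mentions v. Substituting into the earlier bindings gives x1 := tree(unit,tree(q,0)), z := tree(unit,tree(q,0)).
Bind q := h(n,n,n). Substituting into the earlier bindings gives x1 := tree(unit,tree(h(n,n,n),0)), z := tree(unit,tree(h(n,n,n),0)), v := tree(h(n,n,n),0).
Applying the MGU to either side gives tree(h(tree(unit,tree(h(n,n,n),0)),empty,tree(unit,tree(h(n,n,n),0))),h(n,tree(h(n,n,n),0),h(n,n,n))).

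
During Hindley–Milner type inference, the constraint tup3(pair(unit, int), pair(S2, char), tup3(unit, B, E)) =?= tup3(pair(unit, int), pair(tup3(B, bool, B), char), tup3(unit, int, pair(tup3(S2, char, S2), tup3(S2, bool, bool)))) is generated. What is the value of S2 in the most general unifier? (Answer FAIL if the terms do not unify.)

Decompose tup3/3: pair(unit, int) =?= pair(unit, int),  pair(S2, char) =?= pair(tup3(B, bool, B), char),  tup3(unit, B, E) =?= tup3(unit, int, pair(tup3(S2, char, S2), tup3(S2, bool, bool))).
Delete trivial equation pair(unit, int) =?= pair(unit, int).
Decompose pair/2: S2 =?= tup3(B, bool, B),  char =?= char.
Bind S2 := tup3(B, bool, B); substituting into the one remaining equation that mentions S2 gives: tup3(unit, B, E) =?= tup3(unit, int, pair(tup3(tup3(B, bool, B), char, tup3(B, bool, B)), tup3(tup3(B, bool, B), bool, bool))).
Delete trivial equation char =?= char.
Decompose tup3/3: unit =?= unit,  B =?= int,  E =?= pair(tup3(tup3(B, bool, B), char, tup3(B, bool, B)), tup3(tup3(B, bool, B), bool, bool)).
Delete trivial equation unit =?= unit.
Bind B := int; substituting into the remaining equation gives: E =?= pair(tup3(tup3(int, bool, int), char, tup3(int, bool, int)), tup3(tup3(int, bool, int), bool, bool)). Substituting into the earlier binding gives S2 := tup3(int, bool, int).
Bind E := pair(tup3(tup3(int, bool, int), char, tup3(int, bool, int)), tup3(tup3(int, bool, int), bool, bool)).
MGU = { S2 := tup3(int, bool, int), B := int, E := pair(tup3(tup3(int, bool, int), char, tup3(int, bool, int)), tup3(tup3(int, bool, int), bool, bool)) }, so S2 := tup3(int, bool, int).

tup3(int, bool, int)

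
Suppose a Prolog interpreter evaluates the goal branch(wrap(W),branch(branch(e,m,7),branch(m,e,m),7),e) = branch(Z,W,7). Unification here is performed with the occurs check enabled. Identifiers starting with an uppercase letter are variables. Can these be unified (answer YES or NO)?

NO

Decompose branch/3: wrap(W) = Z,  branch(branch(e,m,7),branch(m,e,m),7) = W,  e = 7.
Bind Z := wrap(W); no other remaining equation mentions Z.
Bind W := branch(branch(e,m,7),branch(m,e,m),7); no other remaining equation mentions W. Substituting into the earlier binding gives Z := wrap(branch(branch(e,m,7),branch(m,e,m),7)).
Clash: constants e and 7 differ; no unifier exists.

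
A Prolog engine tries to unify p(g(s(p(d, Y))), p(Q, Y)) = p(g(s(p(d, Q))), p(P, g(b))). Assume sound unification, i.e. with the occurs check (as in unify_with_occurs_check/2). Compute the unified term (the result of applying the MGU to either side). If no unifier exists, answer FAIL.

Decompose p/2: g(s(p(d, Y))) = g(s(p(d, Q))),  p(Q, Y) = p(P, g(b)).
Decompose g/1: s(p(d, Y)) = s(p(d, Q)).
Decompose s/1: p(d, Y) = p(d, Q).
Decompose p/2: d = d,  Y = Q.
Delete trivial equation d = d.
Bind Y := Q; substituting into the remaining equation gives: p(Q, Q) = p(P, g(b)).
Decompose p/2: Q = P,  Q = g(b).
Bind Q := P; substituting into the remaining equation gives: P = g(b). Substituting into the earlier binding gives Y := P.
Bind P := g(b). Substituting into the earlier bindings gives Y := g(b), Q := g(b).
Applying the MGU to either side gives p(g(s(p(d, g(b)))), p(g(b), g(b))).

p(g(s(p(d, g(b)))), p(g(b), g(b)))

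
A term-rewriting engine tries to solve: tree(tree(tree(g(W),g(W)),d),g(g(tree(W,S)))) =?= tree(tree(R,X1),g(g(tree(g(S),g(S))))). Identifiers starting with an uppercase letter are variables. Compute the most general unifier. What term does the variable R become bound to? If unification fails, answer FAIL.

FAIL

Decompose tree/2: tree(tree(g(W),g(W)),d) =?= tree(R,X1),  g(g(tree(W,S))) =?= g(g(tree(g(S),g(S)))).
Decompose tree/2: tree(g(W),g(W)) =?= R,  d =?= X1.
Bind R := tree(g(W),g(W)); no other remaining equation mentions R.
Bind X1 := d; no other remaining equation mentions X1.
Decompose g/1: g(tree(W,S)) =?= g(tree(g(S),g(S))).
Decompose g/1: tree(W,S) =?= tree(g(S),g(S)).
Decompose tree/2: W =?= g(S),  S =?= g(S).
Bind W := g(S); no other remaining equation mentions W. Substituting into the earlier binding gives R := tree(g(g(S)),g(g(S))).
Occurs check fails: S occurs in g(S); the equation S =?= g(S) has no finite solution.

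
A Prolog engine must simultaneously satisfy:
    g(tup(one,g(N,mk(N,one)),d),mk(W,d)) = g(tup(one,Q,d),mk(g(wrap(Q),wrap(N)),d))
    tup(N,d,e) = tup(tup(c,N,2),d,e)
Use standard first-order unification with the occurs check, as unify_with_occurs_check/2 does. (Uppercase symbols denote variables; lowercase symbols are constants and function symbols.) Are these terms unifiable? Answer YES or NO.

NO

Decompose g/2: tup(one,g(N,mk(N,one)),d) = tup(one,Q,d),  mk(W,d) = mk(g(wrap(Q),wrap(N)),d).
Decompose tup/3: one = one,  g(N,mk(N,one)) = Q,  d = d.
Delete trivial equation one = one.
Bind Q := g(N,mk(N,one)); substituting into the one remaining equation that mentions Q gives: mk(W,d) = mk(g(wrap(g(N,mk(N,one))),wrap(N)),d).
Delete trivial equation d = d.
Decompose mk/2: W = g(wrap(g(N,mk(N,one))),wrap(N)),  d = d.
Bind W := g(wrap(g(N,mk(N,one))),wrap(N)); no other remaining equation mentions W.
Delete trivial equation d = d.
Decompose tup/3: N = tup(c,N,2),  d = d,  e = e.
Occurs check fails: N occurs in tup(c,N,2); the equation N = tup(c,N,2) has no finite solution.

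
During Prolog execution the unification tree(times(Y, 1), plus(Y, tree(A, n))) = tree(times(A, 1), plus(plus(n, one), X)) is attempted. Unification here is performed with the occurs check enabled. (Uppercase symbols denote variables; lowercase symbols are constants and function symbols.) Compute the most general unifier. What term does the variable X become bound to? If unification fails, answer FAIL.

Decompose tree/2: times(Y, 1) = times(A, 1),  plus(Y, tree(A, n)) = plus(plus(n, one), X).
Decompose times/2: Y = A,  1 = 1.
Bind Y := A; substituting into the one remaining equation that mentions Y gives: plus(A, tree(A, n)) = plus(plus(n, one), X).
Delete trivial equation 1 = 1.
Decompose plus/2: A = plus(n, one),  tree(A, n) = X.
Bind A := plus(n, one); substituting into the remaining equation gives: tree(plus(n, one), n) = X. Substituting into the earlier binding gives Y := plus(n, one).
Bind X := tree(plus(n, one), n).
MGU = { Y ↦ plus(n, one), A ↦ plus(n, one), X ↦ tree(plus(n, one), n) }, so X ↦ tree(plus(n, one), n).

tree(plus(n, one), n)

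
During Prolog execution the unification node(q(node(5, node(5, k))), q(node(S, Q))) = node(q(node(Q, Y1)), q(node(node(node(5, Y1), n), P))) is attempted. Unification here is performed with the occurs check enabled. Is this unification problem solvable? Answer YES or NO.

YES

Decompose node/2: q(node(5, node(5, k))) = q(node(Q, Y1)),  q(node(S, Q)) = q(node(node(node(5, Y1), n), P)).
Decompose q/1: node(5, node(5, k)) = node(Q, Y1).
Decompose node/2: 5 = Q,  node(5, k) = Y1.
Bind Q := 5; substituting into the one remaining equation that mentions Q gives: q(node(S, 5)) = q(node(node(node(5, Y1), n), P)).
Bind Y1 := node(5, k); substituting into the remaining equation gives: q(node(S, 5)) = q(node(node(node(5, node(5, k)), n), P)).
Decompose q/1: node(S, 5) = node(node(node(5, node(5, k)), n), P).
Decompose node/2: S = node(node(5, node(5, k)), n),  5 = P.
Bind S := node(node(5, node(5, k)), n); no other remaining equation mentions S.
Bind P := 5.
No equations remain and no clash or occurs-check failure arose, so a unifier exists.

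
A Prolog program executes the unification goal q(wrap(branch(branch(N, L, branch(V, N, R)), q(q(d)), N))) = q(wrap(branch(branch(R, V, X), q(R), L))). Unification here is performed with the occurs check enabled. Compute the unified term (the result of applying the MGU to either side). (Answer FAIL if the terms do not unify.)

q(wrap(branch(branch(q(d), q(d), branch(q(d), q(d), q(d))), q(q(d)), q(d))))

Decompose q/1: wrap(branch(branch(N, L, branch(V, N, R)), q(q(d)), N)) = wrap(branch(branch(R, V, X), q(R), L)).
Decompose wrap/1: branch(branch(N, L, branch(V, N, R)), q(q(d)), N) = branch(branch(R, V, X), q(R), L).
Decompose branch/3: branch(N, L, branch(V, N, R)) = branch(R, V, X),  q(q(d)) = q(R),  N = L.
Decompose branch/3: N = R,  L = V,  branch(V, N, R) = X.
Bind N := R; substituting into the 2 remaining equations that mention N gives: branch(V, R, R) = X,  R = L.
Bind L := V; substituting into the one remaining equation that mentions L gives: R = V.
Bind X := branch(V, R, R); no other remaining equation mentions X.
Decompose q/1: q(d) = R.
Bind R := q(d); substituting into the remaining equation gives: q(d) = V. Substituting into the earlier bindings gives N := q(d), X := branch(V, q(d), q(d)).
Bind V := q(d). Substituting into the earlier bindings gives L := q(d), X := branch(q(d), q(d), q(d)).
Applying the MGU to either side gives q(wrap(branch(branch(q(d), q(d), branch(q(d), q(d), q(d))), q(q(d)), q(d)))).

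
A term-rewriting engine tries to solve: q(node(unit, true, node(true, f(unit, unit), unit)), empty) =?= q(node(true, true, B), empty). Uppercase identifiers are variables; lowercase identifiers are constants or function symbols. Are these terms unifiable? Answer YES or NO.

NO

Decompose q/2: node(unit, true, node(true, f(unit, unit), unit)) =?= node(true, true, B),  empty =?= empty.
Decompose node/3: unit =?= true,  true =?= true,  node(true, f(unit, unit), unit) =?= B.
Clash: constants unit and true differ; no unifier exists.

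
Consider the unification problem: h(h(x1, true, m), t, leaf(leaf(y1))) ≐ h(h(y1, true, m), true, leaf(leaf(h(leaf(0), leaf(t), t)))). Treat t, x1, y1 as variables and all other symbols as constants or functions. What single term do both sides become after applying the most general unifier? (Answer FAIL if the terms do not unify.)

Decompose h/3: h(x1, true, m) ≐ h(y1, true, m),  t ≐ true,  leaf(leaf(y1)) ≐ leaf(leaf(h(leaf(0), leaf(t), t))).
Decompose h/3: x1 ≐ y1,  true ≐ true,  m ≐ m.
Bind x1 := y1; no other remaining equation mentions x1.
Delete trivial equation true ≐ true.
Delete trivial equation m ≐ m.
Bind t := true; substituting into the remaining equation gives: leaf(leaf(y1)) ≐ leaf(leaf(h(leaf(0), leaf(true), true))).
Decompose leaf/1: leaf(y1) ≐ leaf(h(leaf(0), leaf(true), true)).
Decompose leaf/1: y1 ≐ h(leaf(0), leaf(true), true).
Bind y1 := h(leaf(0), leaf(true), true). Substituting into the earlier binding gives x1 := h(leaf(0), leaf(true), true).
Applying the MGU to either side gives h(h(h(leaf(0), leaf(true), true), true, m), true, leaf(leaf(h(leaf(0), leaf(true), true)))).

h(h(h(leaf(0), leaf(true), true), true, m), true, leaf(leaf(h(leaf(0), leaf(true), true))))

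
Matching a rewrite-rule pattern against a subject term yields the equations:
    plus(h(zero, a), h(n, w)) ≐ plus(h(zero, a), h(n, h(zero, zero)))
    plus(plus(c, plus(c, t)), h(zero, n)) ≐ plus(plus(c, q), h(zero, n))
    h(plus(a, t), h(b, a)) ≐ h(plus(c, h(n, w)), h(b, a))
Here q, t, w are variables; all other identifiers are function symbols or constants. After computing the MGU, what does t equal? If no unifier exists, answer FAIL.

Decompose plus/2: h(zero, a) ≐ h(zero, a),  h(n, w) ≐ h(n, h(zero, zero)).
Delete trivial equation h(zero, a) ≐ h(zero, a).
Decompose h/2: n ≐ n,  w ≐ h(zero, zero).
Delete trivial equation n ≐ n.
Bind w := h(zero, zero); substituting into the one remaining equation that mentions w gives: h(plus(a, t), h(b, a)) ≐ h(plus(c, h(n, h(zero, zero))), h(b, a)).
Decompose plus/2: plus(c, plus(c, t)) ≐ plus(c, q),  h(zero, n) ≐ h(zero, n).
Decompose plus/2: c ≐ c,  plus(c, t) ≐ q.
Delete trivial equation c ≐ c.
Bind q := plus(c, t); no other remaining equation mentions q.
Delete trivial equation h(zero, n) ≐ h(zero, n).
Decompose h/2: plus(a, t) ≐ plus(c, h(n, h(zero, zero))),  h(b, a) ≐ h(b, a).
Decompose plus/2: a ≐ c,  t ≐ h(n, h(zero, zero)).
Clash: constants a and c differ; no unifier exists.

FAIL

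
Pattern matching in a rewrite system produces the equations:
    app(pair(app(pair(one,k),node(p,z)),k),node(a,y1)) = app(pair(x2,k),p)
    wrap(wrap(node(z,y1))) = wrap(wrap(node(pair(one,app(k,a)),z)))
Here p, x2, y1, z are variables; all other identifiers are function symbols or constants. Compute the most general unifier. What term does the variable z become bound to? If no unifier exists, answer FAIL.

Decompose app/2: pair(app(pair(one,k),node(p,z)),k) = pair(x2,k),  node(a,y1) = p.
Decompose pair/2: app(pair(one,k),node(p,z)) = x2,  k = k.
Bind x2 := app(pair(one,k),node(p,z)); no other remaining equation mentions x2.
Delete trivial equation k = k.
Bind p := node(a,y1); no other remaining equation mentions p. Substituting into the earlier binding gives x2 := app(pair(one,k),node(node(a,y1),z)).
Decompose wrap/1: wrap(node(z,y1)) = wrap(node(pair(one,app(k,a)),z)).
Decompose wrap/1: node(z,y1) = node(pair(one,app(k,a)),z).
Decompose node/2: z = pair(one,app(k,a)),  y1 = z.
Bind z := pair(one,app(k,a)); substituting into the remaining equation gives: y1 = pair(one,app(k,a)). Substituting into the earlier binding gives x2 := app(pair(one,k),node(node(a,y1),pair(one,app(k,a)))).
Bind y1 := pair(one,app(k,a)). Substituting into the earlier bindings gives x2 := app(pair(one,k),node(node(a,pair(one,app(k,a))),pair(one,app(k,a)))), p := node(a,pair(one,app(k,a))).
MGU = { x2 := app(pair(one,k),node(node(a,pair(one,app(k,a))),pair(one,app(k,a)))), p := node(a,pair(one,app(k,a))), z := pair(one,app(k,a)), y1 := pair(one,app(k,a)) }, so z := pair(one,app(k,a)).

pair(one,app(k,a))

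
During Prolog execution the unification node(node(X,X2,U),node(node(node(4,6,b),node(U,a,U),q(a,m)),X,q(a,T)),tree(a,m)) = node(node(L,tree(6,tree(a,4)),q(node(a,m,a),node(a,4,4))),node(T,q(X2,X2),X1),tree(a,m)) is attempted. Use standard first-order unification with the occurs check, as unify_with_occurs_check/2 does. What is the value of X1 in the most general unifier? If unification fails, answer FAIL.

Decompose node/3: node(X,X2,U) = node(L,tree(6,tree(a,4)),q(node(a,m,a),node(a,4,4))),  node(node(node(4,6,b),node(U,a,U),q(a,m)),X,q(a,T)) = node(T,q(X2,X2),X1),  tree(a,m) = tree(a,m).
Decompose node/3: X = L,  X2 = tree(6,tree(a,4)),  U = q(node(a,m,a),node(a,4,4)).
Bind X := L; substituting into the one remaining equation that mentions X gives: node(node(node(4,6,b),node(U,a,U),q(a,m)),L,q(a,T)) = node(T,q(X2,X2),X1).
Bind X2 := tree(6,tree(a,4)); substituting into the one remaining equation that mentions X2 gives: node(node(node(4,6,b),node(U,a,U),q(a,m)),L,q(a,T)) = node(T,q(tree(6,tree(a,4)),tree(6,tree(a,4))),X1).
Bind U := q(node(a,m,a),node(a,4,4)); substituting into the one remaining equation that mentions U gives: node(node(node(4,6,b),node(q(node(a,m,a),node(a,4,4)),a,q(node(a,m,a),node(a,4,4))),q(a,m)),L,q(a,T)) = node(T,q(tree(6,tree(a,4)),tree(6,tree(a,4))),X1).
Decompose node/3: node(node(4,6,b),node(q(node(a,m,a),node(a,4,4)),a,q(node(a,m,a),node(a,4,4))),q(a,m)) = T,  L = q(tree(6,tree(a,4)),tree(6,tree(a,4))),  q(a,T) = X1.
Bind T := node(node(4,6,b),node(q(node(a,m,a),node(a,4,4)),a,q(node(a,m,a),node(a,4,4))),q(a,m)); substituting into the one remaining equation that mentions T gives: q(a,node(node(4,6,b),node(q(node(a,m,a),node(a,4,4)),a,q(node(a,m,a),node(a,4,4))),q(a,m))) = X1.
Bind L := q(tree(6,tree(a,4)),tree(6,tree(a,4))); no other remaining equation mentions L. Substituting into the earlier binding gives X := q(tree(6,tree(a,4)),tree(6,tree(a,4))).
Bind X1 := q(a,node(node(4,6,b),node(q(node(a,m,a),node(a,4,4)),a,q(node(a,m,a),node(a,4,4))),q(a,m))); no other remaining equation mentions X1.
Delete trivial equation tree(a,m) = tree(a,m).
MGU = { X = q(tree(6,tree(a,4)),tree(6,tree(a,4))), X2 = tree(6,tree(a,4)), U = q(node(a,m,a),node(a,4,4)), T = node(node(4,6,b),node(q(node(a,m,a),node(a,4,4)),a,q(node(a,m,a),node(a,4,4))),q(a,m)), L = q(tree(6,tree(a,4)),tree(6,tree(a,4))), X1 = q(a,node(node(4,6,b),node(q(node(a,m,a),node(a,4,4)),a,q(node(a,m,a),node(a,4,4))),q(a,m))) }, so X1 = q(a,node(node(4,6,b),node(q(node(a,m,a),node(a,4,4)),a,q(node(a,m,a),node(a,4,4))),q(a,m))).

q(a,node(node(4,6,b),node(q(node(a,m,a),node(a,4,4)),a,q(node(a,m,a),node(a,4,4))),q(a,m)))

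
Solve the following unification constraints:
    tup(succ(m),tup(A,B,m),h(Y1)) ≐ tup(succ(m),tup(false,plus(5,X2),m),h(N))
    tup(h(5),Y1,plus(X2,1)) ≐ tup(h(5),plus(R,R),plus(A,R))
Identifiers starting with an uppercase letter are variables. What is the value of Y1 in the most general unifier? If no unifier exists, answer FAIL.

Decompose tup/3: succ(m) ≐ succ(m),  tup(A,B,m) ≐ tup(false,plus(5,X2),m),  h(Y1) ≐ h(N).
Delete trivial equation succ(m) ≐ succ(m).
Decompose tup/3: A ≐ false,  B ≐ plus(5,X2),  m ≐ m.
Bind A := false; substituting into the one remaining equation that mentions A gives: tup(h(5),Y1,plus(X2,1)) ≐ tup(h(5),plus(R,R),plus(false,R)).
Bind B := plus(5,X2); no other remaining equation mentions B.
Delete trivial equation m ≐ m.
Decompose h/1: Y1 ≐ N.
Bind Y1 := N; substituting into the remaining equation gives: tup(h(5),N,plus(X2,1)) ≐ tup(h(5),plus(R,R),plus(false,R)).
Decompose tup/3: h(5) ≐ h(5),  N ≐ plus(R,R),  plus(X2,1) ≐ plus(false,R).
Delete trivial equation h(5) ≐ h(5).
Bind N := plus(R,R); no other remaining equation mentions N. Substituting into the earlier binding gives Y1 := plus(R,R).
Decompose plus/2: X2 ≐ false,  1 ≐ R.
Bind X2 := false; no other remaining equation mentions X2. Substituting into the earlier binding gives B := plus(5,false).
Bind R := 1. Substituting into the earlier bindings gives Y1 := plus(1,1), N := plus(1,1).
MGU = { A ↦ false, B ↦ plus(5,false), Y1 ↦ plus(1,1), N ↦ plus(1,1), X2 ↦ false, R ↦ 1 }, so Y1 ↦ plus(1,1).

plus(1,1)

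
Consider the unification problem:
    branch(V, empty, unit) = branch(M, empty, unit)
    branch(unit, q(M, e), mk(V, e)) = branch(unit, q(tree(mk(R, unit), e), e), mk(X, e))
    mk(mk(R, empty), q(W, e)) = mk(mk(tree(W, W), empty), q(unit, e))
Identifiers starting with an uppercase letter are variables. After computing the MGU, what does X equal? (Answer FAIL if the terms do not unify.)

tree(mk(tree(unit, unit), unit), e)

Decompose branch/3: V = M,  empty = empty,  unit = unit.
Bind V := M; substituting into the one remaining equation that mentions V gives: branch(unit, q(M, e), mk(M, e)) = branch(unit, q(tree(mk(R, unit), e), e), mk(X, e)).
Delete trivial equation empty = empty.
Delete trivial equation unit = unit.
Decompose branch/3: unit = unit,  q(M, e) = q(tree(mk(R, unit), e), e),  mk(M, e) = mk(X, e).
Delete trivial equation unit = unit.
Decompose q/2: M = tree(mk(R, unit), e),  e = e.
Bind M := tree(mk(R, unit), e); substituting into the one remaining equation that mentions M gives: mk(tree(mk(R, unit), e), e) = mk(X, e). Substituting into the earlier binding gives V := tree(mk(R, unit), e).
Delete trivial equation e = e.
Decompose mk/2: tree(mk(R, unit), e) = X,  e = e.
Bind X := tree(mk(R, unit), e); no other remaining equation mentions X.
Delete trivial equation e = e.
Decompose mk/2: mk(R, empty) = mk(tree(W, W), empty),  q(W, e) = q(unit, e).
Decompose mk/2: R = tree(W, W),  empty = empty.
Bind R := tree(W, W); no other remaining equation mentions R. Substituting into the earlier bindings gives V := tree(mk(tree(W, W), unit), e), M := tree(mk(tree(W, W), unit), e), X := tree(mk(tree(W, W), unit), e).
Delete trivial equation empty = empty.
Decompose q/2: W = unit,  e = e.
Bind W := unit; no other remaining equation mentions W. Substituting into the earlier bindings gives V := tree(mk(tree(unit, unit), unit), e), M := tree(mk(tree(unit, unit), unit), e), X := tree(mk(tree(unit, unit), unit), e), R := tree(unit, unit).
Delete trivial equation e = e.
MGU = { V -> tree(mk(tree(unit, unit), unit), e), M -> tree(mk(tree(unit, unit), unit), e), X -> tree(mk(tree(unit, unit), unit), e), R -> tree(unit, unit), W -> unit }, so X -> tree(mk(tree(unit, unit), unit), e).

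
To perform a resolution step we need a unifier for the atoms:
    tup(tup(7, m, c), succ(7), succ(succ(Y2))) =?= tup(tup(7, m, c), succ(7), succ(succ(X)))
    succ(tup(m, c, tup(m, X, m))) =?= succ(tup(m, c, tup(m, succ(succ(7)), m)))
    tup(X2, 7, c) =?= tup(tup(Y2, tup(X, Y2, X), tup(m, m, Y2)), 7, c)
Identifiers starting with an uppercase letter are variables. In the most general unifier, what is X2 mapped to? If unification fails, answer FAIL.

tup(succ(succ(7)), tup(succ(succ(7)), succ(succ(7)), succ(succ(7))), tup(m, m, succ(succ(7))))

Decompose tup/3: tup(7, m, c) =?= tup(7, m, c),  succ(7) =?= succ(7),  succ(succ(Y2)) =?= succ(succ(X)).
Delete trivial equation tup(7, m, c) =?= tup(7, m, c).
Delete trivial equation succ(7) =?= succ(7).
Decompose succ/1: succ(Y2) =?= succ(X).
Decompose succ/1: Y2 =?= X.
Bind Y2 := X; substituting into the one remaining equation that mentions Y2 gives: tup(X2, 7, c) =?= tup(tup(X, tup(X, X, X), tup(m, m, X)), 7, c).
Decompose succ/1: tup(m, c, tup(m, X, m)) =?= tup(m, c, tup(m, succ(succ(7)), m)).
Decompose tup/3: m =?= m,  c =?= c,  tup(m, X, m) =?= tup(m, succ(succ(7)), m).
Delete trivial equation m =?= m.
Delete trivial equation c =?= c.
Decompose tup/3: m =?= m,  X =?= succ(succ(7)),  m =?= m.
Delete trivial equation m =?= m.
Bind X := succ(succ(7)); substituting into the one remaining equation that mentions X gives: tup(X2, 7, c) =?= tup(tup(succ(succ(7)), tup(succ(succ(7)), succ(succ(7)), succ(succ(7))), tup(m, m, succ(succ(7)))), 7, c). Substituting into the earlier binding gives Y2 := succ(succ(7)).
Delete trivial equation m =?= m.
Decompose tup/3: X2 =?= tup(succ(succ(7)), tup(succ(succ(7)), succ(succ(7)), succ(succ(7))), tup(m, m, succ(succ(7)))),  7 =?= 7,  c =?= c.
Bind X2 := tup(succ(succ(7)), tup(succ(succ(7)), succ(succ(7)), succ(succ(7))), tup(m, m, succ(succ(7)))); no other remaining equation mentions X2.
Delete trivial equation 7 =?= 7.
Delete trivial equation c =?= c.
MGU = { Y2 -> succ(succ(7)), X -> succ(succ(7)), X2 -> tup(succ(succ(7)), tup(succ(succ(7)), succ(succ(7)), succ(succ(7))), tup(m, m, succ(succ(7)))) }, so X2 -> tup(succ(succ(7)), tup(succ(succ(7)), succ(succ(7)), succ(succ(7))), tup(m, m, succ(succ(7)))).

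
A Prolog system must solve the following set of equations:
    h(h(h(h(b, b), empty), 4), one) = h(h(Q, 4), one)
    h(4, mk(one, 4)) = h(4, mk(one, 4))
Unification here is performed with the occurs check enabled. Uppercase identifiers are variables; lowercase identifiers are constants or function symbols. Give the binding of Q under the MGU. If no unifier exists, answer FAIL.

h(h(b, b), empty)

Decompose h/2: h(h(h(b, b), empty), 4) = h(Q, 4),  one = one.
Decompose h/2: h(h(b, b), empty) = Q,  4 = 4.
Bind Q := h(h(b, b), empty); no other remaining equation mentions Q.
Delete trivial equation 4 = 4.
Delete trivial equation one = one.
Delete trivial equation h(4, mk(one, 4)) = h(4, mk(one, 4)).
MGU = { Q = h(h(b, b), empty) }, so Q = h(h(b, b), empty).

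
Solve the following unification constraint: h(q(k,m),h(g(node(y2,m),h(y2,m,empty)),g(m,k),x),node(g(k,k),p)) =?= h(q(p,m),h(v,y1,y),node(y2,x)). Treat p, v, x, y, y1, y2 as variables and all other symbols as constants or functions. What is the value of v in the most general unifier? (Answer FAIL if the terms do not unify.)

Decompose h/3: q(k,m) =?= q(p,m),  h(g(node(y2,m),h(y2,m,empty)),g(m,k),x) =?= h(v,y1,y),  node(g(k,k),p) =?= node(y2,x).
Decompose q/2: k =?= p,  m =?= m.
Bind p := k; substituting into the one remaining equation that mentions p gives: node(g(k,k),k) =?= node(y2,x).
Delete trivial equation m =?= m.
Decompose h/3: g(node(y2,m),h(y2,m,empty)) =?= v,  g(m,k) =?= y1,  x =?= y.
Bind v := g(node(y2,m),h(y2,m,empty)); no other remaining equation mentions v.
Bind y1 := g(m,k); no other remaining equation mentions y1.
Bind x := y; substituting into the remaining equation gives: node(g(k,k),k) =?= node(y2,y).
Decompose node/2: g(k,k) =?= y2,  k =?= y.
Bind y2 := g(k,k); no other remaining equation mentions y2. Substituting into the earlier binding gives v := g(node(g(k,k),m),h(g(k,k),m,empty)).
Bind y := k. Substituting into the earlier binding gives x := k.
MGU = { p := k, v := g(node(g(k,k),m),h(g(k,k),m,empty)), y1 := g(m,k), x := k, y2 := g(k,k), y := k }, so v := g(node(g(k,k),m),h(g(k,k),m,empty)).

g(node(g(k,k),m),h(g(k,k),m,empty))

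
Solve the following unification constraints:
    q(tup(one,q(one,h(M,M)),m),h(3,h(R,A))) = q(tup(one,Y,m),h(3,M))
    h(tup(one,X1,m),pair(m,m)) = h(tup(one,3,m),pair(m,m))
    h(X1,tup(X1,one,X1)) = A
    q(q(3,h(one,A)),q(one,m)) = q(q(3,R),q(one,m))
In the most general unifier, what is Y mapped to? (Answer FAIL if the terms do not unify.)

q(one,h(h(h(one,h(3,tup(3,one,3))),h(3,tup(3,one,3))),h(h(one,h(3,tup(3,one,3))),h(3,tup(3,one,3)))))

Decompose q/2: tup(one,q(one,h(M,M)),m) = tup(one,Y,m),  h(3,h(R,A)) = h(3,M).
Decompose tup/3: one = one,  q(one,h(M,M)) = Y,  m = m.
Delete trivial equation one = one.
Bind Y := q(one,h(M,M)); no other remaining equation mentions Y.
Delete trivial equation m = m.
Decompose h/2: 3 = 3,  h(R,A) = M.
Delete trivial equation 3 = 3.
Bind M := h(R,A); no other remaining equation mentions M. Substituting into the earlier binding gives Y := q(one,h(h(R,A),h(R,A))).
Decompose h/2: tup(one,X1,m) = tup(one,3,m),  pair(m,m) = pair(m,m).
Decompose tup/3: one = one,  X1 = 3,  m = m.
Delete trivial equation one = one.
Bind X1 := 3; substituting into the one remaining equation that mentions X1 gives: h(3,tup(3,one,3)) = A.
Delete trivial equation m = m.
Delete trivial equation pair(m,m) = pair(m,m).
Bind A := h(3,tup(3,one,3)); substituting into the remaining equation gives: q(q(3,h(one,h(3,tup(3,one,3)))),q(one,m)) = q(q(3,R),q(one,m)). Substituting into the earlier bindings gives Y := q(one,h(h(R,h(3,tup(3,one,3))),h(R,h(3,tup(3,one,3))))), M := h(R,h(3,tup(3,one,3))).
Decompose q/2: q(3,h(one,h(3,tup(3,one,3)))) = q(3,R),  q(one,m) = q(one,m).
Decompose q/2: 3 = 3,  h(one,h(3,tup(3,one,3))) = R.
Delete trivial equation 3 = 3.
Bind R := h(one,h(3,tup(3,one,3))); no other remaining equation mentions R. Substituting into the earlier bindings gives Y := q(one,h(h(h(one,h(3,tup(3,one,3))),h(3,tup(3,one,3))),h(h(one,h(3,tup(3,one,3))),h(3,tup(3,one,3))))), M := h(h(one,h(3,tup(3,one,3))),h(3,tup(3,one,3))).
Delete trivial equation q(one,m) = q(one,m).
MGU = { Y ↦ q(one,h(h(h(one,h(3,tup(3,one,3))),h(3,tup(3,one,3))),h(h(one,h(3,tup(3,one,3))),h(3,tup(3,one,3))))), M ↦ h(h(one,h(3,tup(3,one,3))),h(3,tup(3,one,3))), X1 ↦ 3, A ↦ h(3,tup(3,one,3)), R ↦ h(one,h(3,tup(3,one,3))) }, so Y ↦ q(one,h(h(h(one,h(3,tup(3,one,3))),h(3,tup(3,one,3))),h(h(one,h(3,tup(3,one,3))),h(3,tup(3,one,3))))).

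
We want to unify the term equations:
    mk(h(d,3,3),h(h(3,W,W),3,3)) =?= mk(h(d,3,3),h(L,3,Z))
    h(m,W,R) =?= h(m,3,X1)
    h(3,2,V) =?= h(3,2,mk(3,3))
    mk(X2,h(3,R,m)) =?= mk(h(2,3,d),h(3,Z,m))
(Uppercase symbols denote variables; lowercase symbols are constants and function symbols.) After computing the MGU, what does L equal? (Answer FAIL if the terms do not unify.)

Decompose mk/2: h(d,3,3) =?= h(d,3,3),  h(h(3,W,W),3,3) =?= h(L,3,Z).
Delete trivial equation h(d,3,3) =?= h(d,3,3).
Decompose h/3: h(3,W,W) =?= L,  3 =?= 3,  3 =?= Z.
Bind L := h(3,W,W); no other remaining equation mentions L.
Delete trivial equation 3 =?= 3.
Bind Z := 3; substituting into the one remaining equation that mentions Z gives: mk(X2,h(3,R,m)) =?= mk(h(2,3,d),h(3,3,m)).
Decompose h/3: m =?= m,  W =?= 3,  R =?= X1.
Delete trivial equation m =?= m.
Bind W := 3; no other remaining equation mentions W. Substituting into the earlier binding gives L := h(3,3,3).
Bind R := X1; substituting into the one remaining equation that mentions R gives: mk(X2,h(3,X1,m)) =?= mk(h(2,3,d),h(3,3,m)).
Decompose h/3: 3 =?= 3,  2 =?= 2,  V =?= mk(3,3).
Delete trivial equation 3 =?= 3.
Delete trivial equation 2 =?= 2.
Bind V := mk(3,3); no other remaining equation mentions V.
Decompose mk/2: X2 =?= h(2,3,d),  h(3,X1,m) =?= h(3,3,m).
Bind X2 := h(2,3,d); no other remaining equation mentions X2.
Decompose h/3: 3 =?= 3,  X1 =?= 3,  m =?= m.
Delete trivial equation 3 =?= 3.
Bind X1 := 3; no other remaining equation mentions X1. Substituting into the earlier binding gives R := 3.
Delete trivial equation m =?= m.
MGU = { L := h(3,3,3), Z := 3, W := 3, R := 3, V := mk(3,3), X2 := h(2,3,d), X1 := 3 }, so L := h(3,3,3).

h(3,3,3)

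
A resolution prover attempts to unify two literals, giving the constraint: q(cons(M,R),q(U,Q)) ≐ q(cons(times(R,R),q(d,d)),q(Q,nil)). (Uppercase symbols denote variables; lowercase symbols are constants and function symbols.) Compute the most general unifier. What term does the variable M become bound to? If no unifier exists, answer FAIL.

Decompose q/2: cons(M,R) ≐ cons(times(R,R),q(d,d)),  q(U,Q) ≐ q(Q,nil).
Decompose cons/2: M ≐ times(R,R),  R ≐ q(d,d).
Bind M := times(R,R); no other remaining equation mentions M.
Bind R := q(d,d); no other remaining equation mentions R. Substituting into the earlier binding gives M := times(q(d,d),q(d,d)).
Decompose q/2: U ≐ Q,  Q ≐ nil.
Bind U := Q; no other remaining equation mentions U.
Bind Q := nil. Substituting into the earlier binding gives U := nil.
MGU = { M ↦ times(q(d,d),q(d,d)), R ↦ q(d,d), U ↦ nil, Q ↦ nil }, so M ↦ times(q(d,d),q(d,d)).

times(q(d,d),q(d,d))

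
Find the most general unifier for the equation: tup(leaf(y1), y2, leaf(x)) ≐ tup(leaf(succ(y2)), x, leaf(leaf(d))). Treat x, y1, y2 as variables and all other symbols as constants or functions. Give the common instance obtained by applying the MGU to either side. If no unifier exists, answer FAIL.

tup(leaf(succ(leaf(d))), leaf(d), leaf(leaf(d)))

Decompose tup/3: leaf(y1) ≐ leaf(succ(y2)),  y2 ≐ x,  leaf(x) ≐ leaf(leaf(d)).
Decompose leaf/1: y1 ≐ succ(y2).
Bind y1 := succ(y2); no other remaining equation mentions y1.
Bind y2 := x; no other remaining equation mentions y2. Substituting into the earlier binding gives y1 := succ(x).
Decompose leaf/1: x ≐ leaf(d).
Bind x := leaf(d). Substituting into the earlier bindings gives y1 := succ(leaf(d)), y2 := leaf(d).
Applying the MGU to either side gives tup(leaf(succ(leaf(d))), leaf(d), leaf(leaf(d))).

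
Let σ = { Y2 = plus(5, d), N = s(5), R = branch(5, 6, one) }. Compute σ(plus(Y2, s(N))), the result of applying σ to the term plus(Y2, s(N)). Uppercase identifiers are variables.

Replace each occurrence of Y2 with plus(5, d).
Replace each occurrence of N with s(5).
Result: plus(plus(5, d), s(s(5))).

plus(plus(5, d), s(s(5)))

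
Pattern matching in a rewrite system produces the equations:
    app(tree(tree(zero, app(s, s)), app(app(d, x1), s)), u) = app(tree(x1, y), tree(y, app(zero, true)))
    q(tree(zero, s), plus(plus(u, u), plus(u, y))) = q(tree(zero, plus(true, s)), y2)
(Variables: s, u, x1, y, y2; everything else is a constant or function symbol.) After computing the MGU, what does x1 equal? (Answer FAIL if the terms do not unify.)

FAIL

Decompose app/2: tree(tree(zero, app(s, s)), app(app(d, x1), s)) = tree(x1, y),  u = tree(y, app(zero, true)).
Decompose tree/2: tree(zero, app(s, s)) = x1,  app(app(d, x1), s) = y.
Bind x1 := tree(zero, app(s, s)); substituting into the one remaining equation that mentions x1 gives: app(app(d, tree(zero, app(s, s))), s) = y.
Bind y := app(app(d, tree(zero, app(s, s))), s); substituting into the remaining equations gives: u = tree(app(app(d, tree(zero, app(s, s))), s), app(zero, true)),  q(tree(zero, s), plus(plus(u, u), plus(u, app(app(d, tree(zero, app(s, s))), s)))) = q(tree(zero, plus(true, s)), y2).
Bind u := tree(app(app(d, tree(zero, app(s, s))), s), app(zero, true)); substituting into the remaining equation gives: q(tree(zero, s), plus(plus(tree(app(app(d, tree(zero, app(s, s))), s), app(zero, true)), tree(app(app(d, tree(zero, app(s, s))), s), app(zero, true))), plus(tree(app(app(d, tree(zero, app(s, s))), s), app(zero, true)), app(app(d, tree(zero, app(s, s))), s)))) = q(tree(zero, plus(true, s)), y2).
Decompose q/2: tree(zero, s) = tree(zero, plus(true, s)),  plus(plus(tree(app(app(d, tree(zero, app(s, s))), s), app(zero, true)), tree(app(app(d, tree(zero, app(s, s))), s), app(zero, true))), plus(tree(app(app(d, tree(zero, app(s, s))), s), app(zero, true)), app(app(d, tree(zero, app(s, s))), s))) = y2.
Decompose tree/2: zero = zero,  s = plus(true, s).
Delete trivial equation zero = zero.
Occurs check fails: s occurs in plus(true, s); the equation s = plus(true, s) has no finite solution.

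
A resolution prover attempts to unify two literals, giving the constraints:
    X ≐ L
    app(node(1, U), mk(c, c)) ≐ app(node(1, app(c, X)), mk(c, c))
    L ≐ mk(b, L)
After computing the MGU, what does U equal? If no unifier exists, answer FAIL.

Bind X := L; substituting into the one remaining equation that mentions X gives: app(node(1, U), mk(c, c)) ≐ app(node(1, app(c, L)), mk(c, c)).
Decompose app/2: node(1, U) ≐ node(1, app(c, L)),  mk(c, c) ≐ mk(c, c).
Decompose node/2: 1 ≐ 1,  U ≐ app(c, L).
Delete trivial equation 1 ≐ 1.
Bind U := app(c, L); no other remaining equation mentions U.
Delete trivial equation mk(c, c) ≐ mk(c, c).
Occurs check fails: L occurs in mk(b, L); the equation L ≐ mk(b, L) has no finite solution.

FAIL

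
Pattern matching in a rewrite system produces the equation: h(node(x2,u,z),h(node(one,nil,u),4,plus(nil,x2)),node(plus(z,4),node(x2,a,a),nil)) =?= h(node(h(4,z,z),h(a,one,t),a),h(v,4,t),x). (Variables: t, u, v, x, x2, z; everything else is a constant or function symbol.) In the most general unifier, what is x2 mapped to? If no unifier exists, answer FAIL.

Decompose h/3: node(x2,u,z) =?= node(h(4,z,z),h(a,one,t),a),  h(node(one,nil,u),4,plus(nil,x2)) =?= h(v,4,t),  node(plus(z,4),node(x2,a,a),nil) =?= x.
Decompose node/3: x2 =?= h(4,z,z),  u =?= h(a,one,t),  z =?= a.
Bind x2 := h(4,z,z); substituting into the 2 remaining equations that mention x2 gives: h(node(one,nil,u),4,plus(nil,h(4,z,z))) =?= h(v,4,t),  node(plus(z,4),node(h(4,z,z),a,a),nil) =?= x.
Bind u := h(a,one,t); substituting into the one remaining equation that mentions u gives: h(node(one,nil,h(a,one,t)),4,plus(nil,h(4,z,z))) =?= h(v,4,t).
Bind z := a; substituting into the remaining equations gives: h(node(one,nil,h(a,one,t)),4,plus(nil,h(4,a,a))) =?= h(v,4,t),  node(plus(a,4),node(h(4,a,a),a,a),nil) =?= x. Substituting into the earlier binding gives x2 := h(4,a,a).
Decompose h/3: node(one,nil,h(a,one,t)) =?= v,  4 =?= 4,  plus(nil,h(4,a,a)) =?= t.
Bind v := node(one,nil,h(a,one,t)); no other remaining equation mentions v.
Delete trivial equation 4 =?= 4.
Bind t := plus(nil,h(4,a,a)); no other remaining equation mentions t. Substituting into the earlier bindings gives u := h(a,one,plus(nil,h(4,a,a))), v := node(one,nil,h(a,one,plus(nil,h(4,a,a)))).
Bind x := node(plus(a,4),node(h(4,a,a),a,a),nil).
MGU = { x2 := h(4,a,a), u := h(a,one,plus(nil,h(4,a,a))), z := a, v := node(one,nil,h(a,one,plus(nil,h(4,a,a)))), t := plus(nil,h(4,a,a)), x := node(plus(a,4),node(h(4,a,a),a,a),nil) }, so x2 := h(4,a,a).

h(4,a,a)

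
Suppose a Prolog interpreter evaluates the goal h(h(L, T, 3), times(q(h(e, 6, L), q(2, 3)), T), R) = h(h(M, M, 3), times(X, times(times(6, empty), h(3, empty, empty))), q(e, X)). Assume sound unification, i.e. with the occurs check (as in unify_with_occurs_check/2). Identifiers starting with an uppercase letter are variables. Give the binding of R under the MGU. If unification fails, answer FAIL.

Decompose h/3: h(L, T, 3) = h(M, M, 3),  times(q(h(e, 6, L), q(2, 3)), T) = times(X, times(times(6, empty), h(3, empty, empty))),  R = q(e, X).
Decompose h/3: L = M,  T = M,  3 = 3.
Bind L := M; substituting into the one remaining equation that mentions L gives: times(q(h(e, 6, M), q(2, 3)), T) = times(X, times(times(6, empty), h(3, empty, empty))).
Bind T := M; substituting into the one remaining equation that mentions T gives: times(q(h(e, 6, M), q(2, 3)), M) = times(X, times(times(6, empty), h(3, empty, empty))).
Delete trivial equation 3 = 3.
Decompose times/2: q(h(e, 6, M), q(2, 3)) = X,  M = times(times(6, empty), h(3, empty, empty)).
Bind X := q(h(e, 6, M), q(2, 3)); substituting into the one remaining equation that mentions X gives: R = q(e, q(h(e, 6, M), q(2, 3))).
Bind M := times(times(6, empty), h(3, empty, empty)); substituting into the remaining equation gives: R = q(e, q(h(e, 6, times(times(6, empty), h(3, empty, empty))), q(2, 3))). Substituting into the earlier bindings gives L := times(times(6, empty), h(3, empty, empty)), T := times(times(6, empty), h(3, empty, empty)), X := q(h(e, 6, times(times(6, empty), h(3, empty, empty))), q(2, 3)).
Bind R := q(e, q(h(e, 6, times(times(6, empty), h(3, empty, empty))), q(2, 3))).
MGU = { L ↦ times(times(6, empty), h(3, empty, empty)), T ↦ times(times(6, empty), h(3, empty, empty)), X ↦ q(h(e, 6, times(times(6, empty), h(3, empty, empty))), q(2, 3)), M ↦ times(times(6, empty), h(3, empty, empty)), R ↦ q(e, q(h(e, 6, times(times(6, empty), h(3, empty, empty))), q(2, 3))) }, so R ↦ q(e, q(h(e, 6, times(times(6, empty), h(3, empty, empty))), q(2, 3))).

q(e, q(h(e, 6, times(times(6, empty), h(3, empty, empty))), q(2, 3)))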